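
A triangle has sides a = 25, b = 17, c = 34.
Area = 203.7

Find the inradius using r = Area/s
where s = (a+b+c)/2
s = (25 + 17 + 34)/2 = 76/2 = 38
r = Area/s = 203.7/38 ≈ 5.36053

r = 5.361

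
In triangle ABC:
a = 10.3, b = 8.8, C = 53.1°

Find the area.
Two sides and the included angle (SAS): A = ½·a·b·sin(C) = ½·10.3·8.8·sin(53.1°)
sin(53.1°) ≈ 0.799685
A ≈ ½·90.64·0.799685 = 45.32·0.799685 ≈ 36.2417

Area = 36.24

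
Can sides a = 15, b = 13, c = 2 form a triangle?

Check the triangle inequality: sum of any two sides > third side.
a + b vs c: 15 + 13 = 28 > 2  ✓
a + c vs b: 15 + 2 = 17 > 13  ✓
b + c vs a: 13 + 2 = 15 ≤ 15  ✗

No: 13 + 2 = 15 is not > 15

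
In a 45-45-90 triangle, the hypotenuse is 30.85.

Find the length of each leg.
In a 45-45-90 triangle hypotenuse = leg·√2, so leg = hypotenuse/√2.
Leg = 30.85/√2 ≈ 30.85/1.41421 ≈ 21.8142

Each leg = 21.81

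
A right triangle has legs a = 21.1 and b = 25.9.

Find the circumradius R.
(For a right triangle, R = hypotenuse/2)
Hypotenuse c = √(a² + b²) = √(445.21 + 670.81) = √1116.02 ≈ 33.4069
R = c/2 ≈ 33.4069/2 ≈ 16.7034

R = 16.7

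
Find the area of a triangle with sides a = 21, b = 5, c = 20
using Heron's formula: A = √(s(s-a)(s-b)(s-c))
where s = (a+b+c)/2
s = (21 + 5 + 20)/2 = 46/2 = 23
s − a = 2, s − b = 18, s − c = 3
s(s−a)(s−b)(s−c) = 23·2·18·3 = 2484
Area = √2484 ≈ 49.8397

s = 23.0, Area = 49.84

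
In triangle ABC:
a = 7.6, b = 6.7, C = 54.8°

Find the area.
Two sides and the included angle (SAS): A = ½·a·b·sin(C) = ½·7.6·6.7·sin(54.8°)
sin(54.8°) ≈ 0.817145
A ≈ ½·50.92·0.817145 = 25.46·0.817145 ≈ 20.8045

Area = 20.8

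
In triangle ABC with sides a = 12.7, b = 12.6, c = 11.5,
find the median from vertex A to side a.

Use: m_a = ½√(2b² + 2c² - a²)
m_a = ½√(2·12.6² + 2·11.5² − 12.7²) = ½√(2·158.76 + 2·132.25 − 161.29) = ½√(317.52 + 264.5 − 161.29) = ½√420.73
√420.73 ≈ 20.5117, so m_a ≈ 10.2559

m_a = 10.26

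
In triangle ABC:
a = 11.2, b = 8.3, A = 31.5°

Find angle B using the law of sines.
a/sin(A) = b/sin(B)  ⇒  sin(B) = b·sin(A)/a = 8.3·sin(31.5°)/11.2
sin(31.5°) ≈ 0.522499
sin(B) ≈ 8.3·0.522499/11.2 ≈ 4.33674/11.2 ≈ 0.387209
B = arcsin(0.387209) ≈ 22.7809°
(Since b ≤ a we need B ≤ A, so the obtuse alternative 180° − 22.7809° ≈ 157.219° is rejected.)

B = 22.78°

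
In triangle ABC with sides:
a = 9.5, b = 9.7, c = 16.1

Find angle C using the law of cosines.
c² = a² + b² − 2ab·cos(C)  ⇒  cos(C) = (a² + b² − c²)/(2ab)
cos(C) = (9.5² + 9.7² − 16.1²)/(2·9.5·9.7) = (90.25 + 94.09 − 259.21)/184.3 = -74.87/184.3 ≈ -0.40624
C = arccos(-0.40624) ≈ 113.969°

C = 114°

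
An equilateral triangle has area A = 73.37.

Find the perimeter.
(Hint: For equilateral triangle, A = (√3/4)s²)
A = (√3/4)s²  ⇒  s² = 4A/√3 = 4·73.37/√3 = 293.48/1.73205 ≈ 169.441
s ≈ √169.441 ≈ 13.0169
Perimeter = 3s ≈ 3·13.0169 ≈ 39.0508

Perimeter = 39.05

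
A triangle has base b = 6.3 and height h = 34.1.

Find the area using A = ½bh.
A = ½·b·h = ½·6.3·34.1 = ½·214.83 = 107.415

Area = 107.415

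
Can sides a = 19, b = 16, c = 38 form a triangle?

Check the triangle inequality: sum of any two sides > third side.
a + b vs c: 19 + 16 = 35 ≤ 38  ✗
a + c vs b: 19 + 38 = 57 > 16  ✓
b + c vs a: 16 + 38 = 54 > 19  ✓

No: 19 + 16 = 35 is not > 38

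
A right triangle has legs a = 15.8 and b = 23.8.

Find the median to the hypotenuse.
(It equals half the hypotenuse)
Hypotenuse c = √(a² + b²) = √(249.64 + 566.44) = √816.08 ≈ 28.5671
Median to hypotenuse = c/2 ≈ 28.5671/2 ≈ 14.2836

Median = 14.28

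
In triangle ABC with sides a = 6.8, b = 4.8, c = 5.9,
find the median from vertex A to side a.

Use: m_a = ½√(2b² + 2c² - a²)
m_a = ½√(2·4.8² + 2·5.9² − 6.8²) = ½√(2·23.04 + 2·34.81 − 46.24) = ½√(46.08 + 69.62 − 46.24) = ½√69.46
√69.46 ≈ 8.33427, so m_a ≈ 4.16713

m_a = 4.167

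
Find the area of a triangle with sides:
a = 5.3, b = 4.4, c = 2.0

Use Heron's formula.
s = (5.3 + 4.4 + 2.0)/2 = 11.7/2 = 5.85
s − a = 0.55, s − b = 1.45, s − c = 3.85
s(s−a)(s−b)(s−c) = 5.85·0.55·1.45·3.85 ≈ 17.9617
Area = √17.9617 ≈ 4.23812

Area = 4.238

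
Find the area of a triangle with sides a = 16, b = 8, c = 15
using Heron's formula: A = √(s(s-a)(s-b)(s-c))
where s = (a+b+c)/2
s = (16 + 8 + 15)/2 = 39/2 = 19.5
s − a = 3.5, s − b = 11.5, s − c = 4.5
s(s−a)(s−b)(s−c) = 19.5·3.5·11.5·4.5 = 3531.9375
Area = √3531.9375 ≈ 59.4301

s = 19.5, Area = 59.43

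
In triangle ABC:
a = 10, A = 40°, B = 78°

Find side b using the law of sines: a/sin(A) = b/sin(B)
a/sin(A) = b/sin(B)  ⇒  b = a·sin(B)/sin(A) = 10·sin(78°)/sin(40°)
sin(78°) ≈ 0.978148, sin(40°) ≈ 0.642788
b ≈ 10·0.978148/0.642788 ≈ 9.78148/0.642788 ≈ 15.2173

b = 15.22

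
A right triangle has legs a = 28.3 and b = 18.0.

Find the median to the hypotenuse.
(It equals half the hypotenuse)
Hypotenuse c = √(a² + b²) = √(800.89 + 324) = √1124.89 ≈ 33.5394
Median to hypotenuse = c/2 ≈ 33.5394/2 ≈ 16.7697

Median = 16.77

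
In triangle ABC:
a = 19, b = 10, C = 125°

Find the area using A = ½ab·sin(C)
A = ½·a·b·sin(C) = ½·19·10·sin(125°)
sin(125°) ≈ 0.819152
A ≈ ½·190·0.819152 = 95·0.819152 ≈ 77.8194

Area = 77.82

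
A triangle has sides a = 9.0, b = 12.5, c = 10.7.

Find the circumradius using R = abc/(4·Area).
First find the area with Heron's formula.
s = (9.0 + 12.5 + 10.7)/2 = 16.1
Area = √(s(s−a)(s−b)(s−c)) = √(16.1·7.1·3.6·5.4) ≈ √2222.19 ≈ 47.1401
abc = 9.0·12.5·10.7 = 1203.75
R = abc/(4·Area) ≈ 1203.75/(4·47.1401) = 1203.75/188.56 ≈ 6.3839

R = 6.384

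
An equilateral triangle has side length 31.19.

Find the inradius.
r = Area/s with s the semi-perimeter.
Area = (√3/4)·31.19² = (√3/4)·972.8161 ≈ 0.433013·972.8161 ≈ 421.242
s = 3·31.19/2 = 46.785
r ≈ 421.242/46.785 ≈ 9.00378
(Equivalently r = side/(2√3) = 31.19/3.4641 ≈ 9.00378.)

r = 9.004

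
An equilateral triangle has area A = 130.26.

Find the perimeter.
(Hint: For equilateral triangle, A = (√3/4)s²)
A = (√3/4)s²  ⇒  s² = 4A/√3 = 4·130.26/√3 = 521.04/1.73205 ≈ 300.823
s ≈ √300.823 ≈ 17.3442
Perimeter = 3s ≈ 3·17.3442 ≈ 52.0327

Perimeter = 52.03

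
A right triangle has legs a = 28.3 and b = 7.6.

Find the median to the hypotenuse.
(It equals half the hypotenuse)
Hypotenuse c = √(a² + b²) = √(800.89 + 57.76) = √858.65 ≈ 29.3027
Median to hypotenuse = c/2 ≈ 29.3027/2 ≈ 14.6514

Median = 14.65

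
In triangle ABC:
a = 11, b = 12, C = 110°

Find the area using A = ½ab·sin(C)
A = ½·a·b·sin(C) = ½·11·12·sin(110°)
sin(110°) ≈ 0.939693
A ≈ ½·132·0.939693 = 66·0.939693 ≈ 62.0197

Area = 62.02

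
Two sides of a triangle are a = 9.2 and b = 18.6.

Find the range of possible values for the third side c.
Triangle inequality: |a − b| < c < a + b
|a − b| = |9.2 − 18.6| = 9.4
a + b = 9.2 + 18.6 = 27.8

9.4 < c < 27.8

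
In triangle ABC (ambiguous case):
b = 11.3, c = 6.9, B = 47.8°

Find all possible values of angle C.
b/sin(B) = c/sin(C)  ⇒  sin(C) = c·sin(B)/b = 6.9·sin(47.8°)/11.3
sin(47.8°) ≈ 0.740805
sin(C) ≈ 6.9·0.740805/11.3 ≈ 5.11155/11.3 ≈ 0.45235
Candidate 1: C₁ = arcsin(0.45235) ≈ 26.8945°  →  A = 180° − 47.8° − 26.8945° ≈ 105.305° > 0, valid
Candidate 2: C₂ = 180° − C₁ ≈ 153.105°  →  A = 180° − 47.8° − 153.105° ≈ -20.9055° ≤ 0, not a valid triangle

C = 26.89° (one solution)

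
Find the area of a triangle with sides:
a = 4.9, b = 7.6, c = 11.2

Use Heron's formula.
s = (4.9 + 7.6 + 11.2)/2 = 23.7/2 = 11.85
s − a = 6.95, s − b = 4.25, s − c = 0.65
s(s−a)(s−b)(s−c) = 11.85·6.95·4.25·0.65 ≈ 227.513
Area = √227.513 ≈ 15.0835

Area = 15.08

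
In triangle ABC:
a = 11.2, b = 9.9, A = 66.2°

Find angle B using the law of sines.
a/sin(A) = b/sin(B)  ⇒  sin(B) = b·sin(A)/a = 9.9·sin(66.2°)/11.2
sin(66.2°) ≈ 0.91496
sin(B) ≈ 9.9·0.91496/11.2 ≈ 9.0581/11.2 ≈ 0.808759
B = arcsin(0.808759) ≈ 53.9749°
(Since b ≤ a we need B ≤ A, so the obtuse alternative 180° − 53.9749° ≈ 126.025° is rejected.)

B = 53.97°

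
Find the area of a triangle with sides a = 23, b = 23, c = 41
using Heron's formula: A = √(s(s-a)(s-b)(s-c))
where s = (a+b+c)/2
s = (23 + 23 + 41)/2 = 87/2 = 43.5
s − a = 20.5, s − b = 20.5, s − c = 2.5
s(s−a)(s−b)(s−c) = 43.5·20.5·20.5·2.5 = 45702.1875
Area = √45702.1875 ≈ 213.781

s = 43.5, Area = 213.8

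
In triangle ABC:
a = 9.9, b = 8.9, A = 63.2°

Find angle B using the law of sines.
a/sin(A) = b/sin(B)  ⇒  sin(B) = b·sin(A)/a = 8.9·sin(63.2°)/9.9
sin(63.2°) ≈ 0.892586
sin(B) ≈ 8.9·0.892586/9.9 ≈ 7.94401/9.9 ≈ 0.802426
B = arcsin(0.802426) ≈ 53.3624°
(Since b ≤ a we need B ≤ A, so the obtuse alternative 180° − 53.3624° ≈ 126.638° is rejected.)

B = 53.36°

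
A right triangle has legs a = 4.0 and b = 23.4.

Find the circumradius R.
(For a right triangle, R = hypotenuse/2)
Hypotenuse c = √(a² + b²) = √(16 + 547.56) = √563.56 ≈ 23.7394
R = c/2 ≈ 23.7394/2 ≈ 11.8697

R = 11.87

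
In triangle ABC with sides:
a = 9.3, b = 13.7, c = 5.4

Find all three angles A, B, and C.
Law of cosines for each angle (a² = 86.49, b² = 187.69, c² = 29.16):
cos(A) = (b² + c² − a²)/(2bc) = (187.69 + 29.16 − 86.49)/(2·13.7·5.4) = 130.36/147.96 ≈ 0.881049  ⇒  A ≈ 28.2308°
cos(B) = (a² + c² − b²)/(2ac) = (86.49 + 29.16 − 187.69)/(2·9.3·5.4) = -72.04/100.44 ≈ -0.717244  ⇒  B ≈ 135.827°
cos(C) = (a² + b² − c²)/(2ab) = (86.49 + 187.69 − 29.16)/(2·9.3·13.7) = 245.02/254.82 ≈ 0.961541  ⇒  C ≈ 15.9417°
Check: A + B + C ≈ 180°

A = 28.23°, B = 135.8°, C = 15.94°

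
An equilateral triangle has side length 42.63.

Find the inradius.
r = Area/s with s the semi-perimeter.
Area = (√3/4)·42.63² = (√3/4)·1817.3169 ≈ 0.433013·1817.3169 ≈ 786.921
s = 3·42.63/2 = 63.945
r ≈ 786.921/63.945 ≈ 12.3062
(Equivalently r = side/(2√3) = 42.63/3.4641 ≈ 12.3062.)

r = 12.31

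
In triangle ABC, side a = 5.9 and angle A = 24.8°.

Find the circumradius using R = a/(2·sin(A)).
R = a/(2·sin(A)) = 5.9/(2·sin(24.8°))
sin(24.8°) ≈ 0.419452
R ≈ 5.9/(2·0.419452) = 5.9/0.838904 ≈ 7.03298

R = 7.033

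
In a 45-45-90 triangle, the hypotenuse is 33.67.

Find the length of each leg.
In a 45-45-90 triangle hypotenuse = leg·√2, so leg = hypotenuse/√2.
Leg = 33.67/√2 ≈ 33.67/1.41421 ≈ 23.8083

Each leg = 23.81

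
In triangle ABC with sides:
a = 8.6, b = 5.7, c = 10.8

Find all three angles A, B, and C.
Law of cosines for each angle (a² = 73.96, b² = 32.49, c² = 116.64):
cos(A) = (b² + c² − a²)/(2bc) = (32.49 + 116.64 − 73.96)/(2·5.7·10.8) = 75.17/123.12 ≈ 0.610543  ⇒  A ≈ 52.3713°
cos(B) = (a² + c² − b²)/(2ac) = (73.96 + 116.64 − 32.49)/(2·8.6·10.8) = 158.11/185.76 ≈ 0.851152  ⇒  B ≈ 31.6628°
cos(C) = (a² + b² − c²)/(2ab) = (73.96 + 32.49 − 116.64)/(2·8.6·5.7) = -10.19/98.04 ≈ -0.103937  ⇒  C ≈ 95.9659°
Check: A + B + C ≈ 180°

A = 52.37°, B = 31.66°, C = 95.97°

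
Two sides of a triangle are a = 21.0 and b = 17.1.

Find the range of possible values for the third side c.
Triangle inequality: |a − b| < c < a + b
|a − b| = |21.0 − 17.1| = 3.9
a + b = 21.0 + 17.1 = 38.1

3.9 < c < 38.1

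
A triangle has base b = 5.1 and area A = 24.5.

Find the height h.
A = ½·b·h  ⇒  h = 2A/b = 2·24.5/5.1 = 49/5.1 ≈ 9.60784

h = 9.608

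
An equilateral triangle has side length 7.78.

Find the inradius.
r = Area/s with s the semi-perimeter.
Area = (√3/4)·7.78² = (√3/4)·60.5284 ≈ 0.433013·60.5284 ≈ 26.2096
s = 3·7.78/2 = 11.67
r ≈ 26.2096/11.67 ≈ 2.24589
(Equivalently r = side/(2√3) = 7.78/3.4641 ≈ 2.24589.)

r = 2.246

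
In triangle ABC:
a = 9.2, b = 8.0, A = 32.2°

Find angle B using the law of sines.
a/sin(A) = b/sin(B)  ⇒  sin(B) = b·sin(A)/a = 8.0·sin(32.2°)/9.2
sin(32.2°) ≈ 0.532876
sin(B) ≈ 8.0·0.532876/9.2 ≈ 4.26301/9.2 ≈ 0.463371
B = arcsin(0.463371) ≈ 27.6048°
(Since b ≤ a we need B ≤ A, so the obtuse alternative 180° − 27.6048° ≈ 152.395° is rejected.)

B = 27.6°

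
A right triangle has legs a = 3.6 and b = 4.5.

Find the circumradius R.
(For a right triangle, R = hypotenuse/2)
Hypotenuse c = √(a² + b²) = √(12.96 + 20.25) = √33.21 ≈ 5.76281
R = c/2 ≈ 5.76281/2 ≈ 2.88141

R = 2.881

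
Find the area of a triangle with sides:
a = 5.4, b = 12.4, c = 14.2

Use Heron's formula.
s = (5.4 + 12.4 + 14.2)/2 = 32/2 = 16
s − a = 10.6, s − b = 3.6, s − c = 1.8
s(s−a)(s−b)(s−c) = 16·10.6·3.6·1.8 ≈ 1099.01
Area = √1099.01 ≈ 33.1513

Area = 33.15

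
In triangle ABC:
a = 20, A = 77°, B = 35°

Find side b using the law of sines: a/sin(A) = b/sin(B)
a/sin(A) = b/sin(B)  ⇒  b = a·sin(B)/sin(A) = 20·sin(35°)/sin(77°)
sin(35°) ≈ 0.573576, sin(77°) ≈ 0.97437
b ≈ 20·0.573576/0.97437 ≈ 11.4715/0.97437 ≈ 11.7733

b = 11.77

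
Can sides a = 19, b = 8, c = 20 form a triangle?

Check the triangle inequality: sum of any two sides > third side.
a + b vs c: 19 + 8 = 27 > 20  ✓
a + c vs b: 19 + 20 = 39 > 8  ✓
b + c vs a: 8 + 20 = 28 > 19  ✓

Yes, triangle inequality satisfied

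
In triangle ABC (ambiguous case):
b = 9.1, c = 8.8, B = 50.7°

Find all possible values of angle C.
b/sin(B) = c/sin(C)  ⇒  sin(C) = c·sin(B)/b = 8.8·sin(50.7°)/9.1
sin(50.7°) ≈ 0.77384
sin(C) ≈ 8.8·0.77384/9.1 ≈ 6.80979/9.1 ≈ 0.748329
Candidate 1: C₁ = arcsin(0.748329) ≈ 48.4458°  →  A = 180° − 50.7° − 48.4458° ≈ 80.8542° > 0, valid
Candidate 2: C₂ = 180° − C₁ ≈ 131.554°  →  A = 180° − 50.7° − 131.554° ≈ -2.2542° ≤ 0, not a valid triangle

C = 48.45° (one solution)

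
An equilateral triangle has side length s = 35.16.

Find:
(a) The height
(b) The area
(a) The height splits the triangle into two 30-60-90 halves: h = s·√3/2 = 35.16·1.73205/2 ≈ 60.8989/2 ≈ 30.4495
(b) Area = (√3/4)·s² = (√3/4)·35.16² = (√3/4)·1236.2256 ≈ 0.433013·1236.2256 ≈ 535.301

Height = 30.45, Area = 535.3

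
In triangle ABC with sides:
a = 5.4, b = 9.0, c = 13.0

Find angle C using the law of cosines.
c² = a² + b² − 2ab·cos(C)  ⇒  cos(C) = (a² + b² − c²)/(2ab)
cos(C) = (5.4² + 9.0² − 13.0²)/(2·5.4·9.0) = (29.16 + 81 − 169)/97.2 = -58.84/97.2 ≈ -0.60535
C = arccos(-0.60535) ≈ 127.254°

C = 127.3°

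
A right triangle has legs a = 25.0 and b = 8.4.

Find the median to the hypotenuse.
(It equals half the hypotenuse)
Hypotenuse c = √(a² + b²) = √(625 + 70.56) = √695.56 ≈ 26.3735
Median to hypotenuse = c/2 ≈ 26.3735/2 ≈ 13.1867

Median = 13.19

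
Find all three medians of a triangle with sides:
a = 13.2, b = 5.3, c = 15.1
Median formula: m_a = ½√(2b² + 2c² − a²) (and cyclically). a² = 174.24, b² = 28.09, c² = 228.01.
m_a = ½√(2·28.09 + 2·228.01 − 174.24) = ½√337.96 ≈ ½·18.3837 ≈ 9.19184
m_b = ½√(2·174.24 + 2·228.01 − 28.09) = ½√776.41 ≈ ½·27.8641 ≈ 13.9321
m_c = ½√(2·174.24 + 2·28.09 − 228.01) = ½√176.65 ≈ ½·13.291 ≈ 6.64549

m_a = 9.192, m_b = 13.93, m_c = 6.645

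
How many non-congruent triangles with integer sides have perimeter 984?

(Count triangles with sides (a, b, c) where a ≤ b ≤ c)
Let a ≤ b ≤ c with a + b + c = 984. The only binding inequality is a + b > c, i.e. 984 − c > c, so c < 984/2; and c ≥ 984/3 since c is the largest side.
So 328 ≤ c ≤ 491. For each c, b runs from ⌈(984 − c)/2⌉ up to c (then a = 984 − b − c satisfies 1 ≤ a ≤ b automatically), giving c − ⌈(984 − c)/2⌉ + 1 choices.
Summing over c: 1 + 2 + 4 + 5 + … + 244 + 245  (164 terms, c = 328, …, 491) = 20172
Check (closed form: nearest integer to p²/48 for even p, (p+3)²/48 for odd p): 984²/48 = 968256/48 ≈ 20172.00 → 20172

20172 triangles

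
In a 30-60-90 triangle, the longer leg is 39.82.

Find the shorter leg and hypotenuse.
In a 30-60-90 triangle the sides are in ratio 1 : √3 : 2, so short leg = long leg/√3 and hypotenuse = 2·(short leg).
Short leg = 39.82/√3 ≈ 39.82/1.73205 ≈ 22.9901
Hypotenuse = 2·22.9901 ≈ 45.9802

Short leg = 22.99, Hypotenuse = 45.98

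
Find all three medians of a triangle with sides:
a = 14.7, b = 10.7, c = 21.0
Median formula: m_a = ½√(2b² + 2c² − a²) (and cyclically). a² = 216.09, b² = 114.49, c² = 441.
m_a = ½√(2·114.49 + 2·441 − 216.09) = ½√894.89 ≈ ½·29.9147 ≈ 14.9574
m_b = ½√(2·216.09 + 2·441 − 114.49) = ½√1199.69 ≈ ½·34.6365 ≈ 17.3183
m_c = ½√(2·216.09 + 2·114.49 − 441) = ½√220.16 ≈ ½·14.8378 ≈ 7.41889

m_a = 14.96, m_b = 17.32, m_c = 7.419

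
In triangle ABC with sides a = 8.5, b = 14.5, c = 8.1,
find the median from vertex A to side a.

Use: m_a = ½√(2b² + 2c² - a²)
m_a = ½√(2·14.5² + 2·8.1² − 8.5²) = ½√(2·210.25 + 2·65.61 − 72.25) = ½√(420.5 + 131.22 − 72.25) = ½√479.47
√479.47 ≈ 21.8968, so m_a ≈ 10.9484

m_a = 10.95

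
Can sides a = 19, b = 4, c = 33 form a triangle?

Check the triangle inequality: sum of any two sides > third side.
a + b vs c: 19 + 4 = 23 ≤ 33  ✗
a + c vs b: 19 + 33 = 52 > 4  ✓
b + c vs a: 4 + 33 = 37 > 19  ✓

No: 19 + 4 = 23 is not > 33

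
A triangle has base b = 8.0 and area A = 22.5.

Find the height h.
A = ½·b·h  ⇒  h = 2A/b = 2·22.5/8.0 = 45/8.0 ≈ 5.625

h = 5.625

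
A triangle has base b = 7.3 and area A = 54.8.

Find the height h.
A = ½·b·h  ⇒  h = 2A/b = 2·54.8/7.3 = 109.6/7.3 ≈ 15.0137

h = 15.01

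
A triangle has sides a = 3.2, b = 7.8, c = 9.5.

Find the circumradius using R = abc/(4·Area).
First find the area with Heron's formula.
s = (3.2 + 7.8 + 9.5)/2 = 10.25
Area = √(s(s−a)(s−b)(s−c)) = √(10.25·7.05·2.45·0.75) ≈ √132.782 ≈ 11.5231
abc = 3.2·7.8·9.5 = 237.12
R = abc/(4·Area) ≈ 237.12/(4·11.5231) = 237.12/46.0925 ≈ 5.14444

R = 5.144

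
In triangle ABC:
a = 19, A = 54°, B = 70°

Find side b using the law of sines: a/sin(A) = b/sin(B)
a/sin(A) = b/sin(B)  ⇒  b = a·sin(B)/sin(A) = 19·sin(70°)/sin(54°)
sin(70°) ≈ 0.939693, sin(54°) ≈ 0.809017
b ≈ 19·0.939693/0.809017 ≈ 17.8542/0.809017 ≈ 22.069

b = 22.07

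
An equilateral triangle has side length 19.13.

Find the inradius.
r = Area/s with s the semi-perimeter.
Area = (√3/4)·19.13² = (√3/4)·365.9569 ≈ 0.433013·365.9569 ≈ 158.464
s = 3·19.13/2 = 28.695
r ≈ 158.464/28.695 ≈ 5.52236
(Equivalently r = side/(2√3) = 19.13/3.4641 ≈ 5.52236.)

r = 5.522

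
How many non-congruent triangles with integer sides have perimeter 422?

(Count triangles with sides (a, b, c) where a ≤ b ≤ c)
Let a ≤ b ≤ c with a + b + c = 422. The only binding inequality is a + b > c, i.e. 422 − c > c, so c < 422/2; and c ≥ 422/3 since c is the largest side.
So 141 ≤ c ≤ 210. For each c, b runs from ⌈(422 − c)/2⌉ up to c (then a = 422 − b − c satisfies 1 ≤ a ≤ b automatically), giving c − ⌈(422 − c)/2⌉ + 1 choices.
Summing over c: 1 + 3 + 4 + 6 + … + 103 + 105  (70 terms, c = 141, …, 210) = 3710
Check (closed form: nearest integer to p²/48 for even p, (p+3)²/48 for odd p): 422²/48 = 178084/48 ≈ 3710.08 → 3710

3710 triangles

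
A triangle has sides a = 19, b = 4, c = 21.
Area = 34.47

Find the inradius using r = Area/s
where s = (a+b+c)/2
s = (19 + 4 + 21)/2 = 44/2 = 22
r = Area/s = 34.47/22 ≈ 1.56682

r = 1.567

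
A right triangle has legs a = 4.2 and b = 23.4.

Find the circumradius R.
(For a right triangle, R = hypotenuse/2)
Hypotenuse c = √(a² + b²) = √(17.64 + 547.56) = √565.2 ≈ 23.7739
R = c/2 ≈ 23.7739/2 ≈ 11.887

R = 11.89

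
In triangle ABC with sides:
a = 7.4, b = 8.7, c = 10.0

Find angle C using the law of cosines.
c² = a² + b² − 2ab·cos(C)  ⇒  cos(C) = (a² + b² − c²)/(2ab)
cos(C) = (7.4² + 8.7² − 10.0²)/(2·7.4·8.7) = (54.76 + 75.69 − 100)/128.76 = 30.45/128.76 ≈ 0.236486
C = arccos(0.236486) ≈ 76.3207°

C = 76.32°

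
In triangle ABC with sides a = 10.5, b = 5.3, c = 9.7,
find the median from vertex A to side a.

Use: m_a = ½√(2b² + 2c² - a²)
m_a = ½√(2·5.3² + 2·9.7² − 10.5²) = ½√(2·28.09 + 2·94.09 − 110.25) = ½√(56.18 + 188.18 − 110.25) = ½√134.11
√134.11 ≈ 11.5806, so m_a ≈ 5.79029

m_a = 5.79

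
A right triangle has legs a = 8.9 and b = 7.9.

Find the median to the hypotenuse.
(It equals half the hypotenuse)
Hypotenuse c = √(a² + b²) = √(79.21 + 62.41) = √141.62 ≈ 11.9004
Median to hypotenuse = c/2 ≈ 11.9004/2 ≈ 5.95021

Median = 5.95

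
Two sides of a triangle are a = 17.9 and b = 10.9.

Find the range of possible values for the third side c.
Triangle inequality: |a − b| < c < a + b
|a − b| = |17.9 − 10.9| = 7
a + b = 17.9 + 10.9 = 28.8

7 < c < 28.8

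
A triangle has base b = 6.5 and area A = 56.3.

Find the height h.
A = ½·b·h  ⇒  h = 2A/b = 2·56.3/6.5 = 112.6/6.5 ≈ 17.3231

h = 17.32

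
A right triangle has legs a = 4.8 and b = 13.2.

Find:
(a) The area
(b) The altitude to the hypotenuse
(a) The legs are perpendicular, so Area = ½·a·b = ½·4.8·13.2 = ½·63.36 = 31.68
(b) Hypotenuse c = √(a² + b²) = √(23.04 + 174.24) = √197.28 ≈ 14.0456
    Area = ½·c·h_c  ⇒  h_c = 2·Area/c = 63.36/14.0456 ≈ 4.51101

Area = 31.68, h_c = 4.511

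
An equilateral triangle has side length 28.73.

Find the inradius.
r = Area/s with s the semi-perimeter.
Area = (√3/4)·28.73² = (√3/4)·825.4129 ≈ 0.433013·825.4129 ≈ 357.414
s = 3·28.73/2 = 43.095
r ≈ 357.414/43.095 ≈ 8.29364
(Equivalently r = side/(2√3) = 28.73/3.4641 ≈ 8.29364.)

r = 8.294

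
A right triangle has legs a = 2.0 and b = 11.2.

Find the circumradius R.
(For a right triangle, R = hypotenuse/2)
Hypotenuse c = √(a² + b²) = √(4 + 125.44) = √129.44 ≈ 11.3772
R = c/2 ≈ 11.3772/2 ≈ 5.68859

R = 5.689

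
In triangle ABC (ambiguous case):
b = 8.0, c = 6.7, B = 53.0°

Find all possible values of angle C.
b/sin(B) = c/sin(C)  ⇒  sin(C) = c·sin(B)/b = 6.7·sin(53.0°)/8.0
sin(53.0°) ≈ 0.798636
sin(C) ≈ 6.7·0.798636/8.0 ≈ 5.35086/8.0 ≈ 0.668857
Candidate 1: C₁ = arcsin(0.668857) ≈ 41.9789°  →  A = 180° − 53.0° − 41.9789° ≈ 85.0211° > 0, valid
Candidate 2: C₂ = 180° − C₁ ≈ 138.021°  →  A = 180° − 53.0° − 138.021° ≈ -11.0211° ≤ 0, not a valid triangle

C = 41.98° (one solution)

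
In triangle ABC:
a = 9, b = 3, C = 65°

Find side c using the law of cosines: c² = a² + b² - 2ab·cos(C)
c² = 9² + 3² − 2·9·3·cos(65°)
cos(65°) ≈ 0.422618
c² ≈ 81 + 9 − 54·(0.422618) ≈ 90 − 22.8214 ≈ 67.1786
c ≈ √67.1786 ≈ 8.19626

c = 8.196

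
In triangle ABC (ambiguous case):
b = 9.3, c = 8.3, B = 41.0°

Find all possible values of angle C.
b/sin(B) = c/sin(C)  ⇒  sin(C) = c·sin(B)/b = 8.3·sin(41.0°)/9.3
sin(41.0°) ≈ 0.656059
sin(C) ≈ 8.3·0.656059/9.3 ≈ 5.44529/9.3 ≈ 0.585515
Candidate 1: C₁ = arcsin(0.585515) ≈ 35.8394°  →  A = 180° − 41.0° − 35.8394° ≈ 103.161° > 0, valid
Candidate 2: C₂ = 180° − C₁ ≈ 144.161°  →  A = 180° − 41.0° − 144.161° ≈ -5.1606° ≤ 0, not a valid triangle

C = 35.84° (one solution)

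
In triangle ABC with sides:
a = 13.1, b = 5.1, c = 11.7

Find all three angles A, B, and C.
Law of cosines for each angle (a² = 171.61, b² = 26.01, c² = 136.89):
cos(A) = (b² + c² − a²)/(2bc) = (26.01 + 136.89 − 171.61)/(2·5.1·11.7) = -8.71/119.34 ≈ -0.0729847  ⇒  A ≈ 94.1854°
cos(B) = (a² + c² − b²)/(2ac) = (171.61 + 136.89 − 26.01)/(2·13.1·11.7) = 282.49/306.54 ≈ 0.921544  ⇒  B ≈ 22.8472°
cos(C) = (a² + b² − c²)/(2ab) = (171.61 + 26.01 − 136.89)/(2·13.1·5.1) = 60.73/133.62 ≈ 0.454498  ⇒  C ≈ 62.9674°
Check: A + B + C ≈ 180°

A = 94.19°, B = 22.85°, C = 62.97°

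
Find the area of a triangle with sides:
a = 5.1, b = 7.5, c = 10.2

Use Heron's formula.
s = (5.1 + 7.5 + 10.2)/2 = 22.8/2 = 11.4
s − a = 6.3, s − b = 3.9, s − c = 1.2
s(s−a)(s−b)(s−c) = 11.4·6.3·3.9·1.2 ≈ 336.118
Area = √336.118 ≈ 18.3335

Area = 18.33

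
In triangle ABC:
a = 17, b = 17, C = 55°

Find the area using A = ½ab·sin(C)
A = ½·a·b·sin(C) = ½·17·17·sin(55°)
sin(55°) ≈ 0.819152
A ≈ ½·289·0.819152 = 144.5·0.819152 ≈ 118.367

Area = 118.4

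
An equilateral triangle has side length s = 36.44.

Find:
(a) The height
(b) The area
(a) The height splits the triangle into two 30-60-90 halves: h = s·√3/2 = 36.44·1.73205/2 ≈ 63.1159/2 ≈ 31.558
(b) Area = (√3/4)·s² = (√3/4)·36.44² = (√3/4)·1327.8736 ≈ 0.433013·1327.8736 ≈ 574.986

Height = 31.56, Area = 575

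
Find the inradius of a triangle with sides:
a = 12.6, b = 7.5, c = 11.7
r = Area/s where s is the semi-perimeter.
s = (12.6 + 7.5 + 11.7)/2 = 31.8/2 = 15.9
Area = √(s(s−a)(s−b)(s−c)) = √(15.9·3.3·8.4·4.2) ≈ √1851.14 ≈ 43.0249
r ≈ 43.0249/15.9 ≈ 2.70597

r = 2.706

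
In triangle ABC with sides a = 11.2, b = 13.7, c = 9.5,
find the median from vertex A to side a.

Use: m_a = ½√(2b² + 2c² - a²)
m_a = ½√(2·13.7² + 2·9.5² − 11.2²) = ½√(2·187.69 + 2·90.25 − 125.44) = ½√(375.38 + 180.5 − 125.44) = ½√430.44
√430.44 ≈ 20.747, so m_a ≈ 10.3735

m_a = 10.37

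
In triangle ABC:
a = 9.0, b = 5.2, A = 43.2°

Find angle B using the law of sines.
a/sin(A) = b/sin(B)  ⇒  sin(B) = b·sin(A)/a = 5.2·sin(43.2°)/9.0
sin(43.2°) ≈ 0.684547
sin(B) ≈ 5.2·0.684547/9.0 ≈ 3.55964/9.0 ≈ 0.395516
B = arcsin(0.395516) ≈ 23.2982°
(Since b ≤ a we need B ≤ A, so the obtuse alternative 180° − 23.2982° ≈ 156.702° is rejected.)

B = 23.3°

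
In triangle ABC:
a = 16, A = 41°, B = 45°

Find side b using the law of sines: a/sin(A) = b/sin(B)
a/sin(A) = b/sin(B)  ⇒  b = a·sin(B)/sin(A) = 16·sin(45°)/sin(41°)
sin(45°) ≈ 0.707107, sin(41°) ≈ 0.656059
b ≈ 16·0.707107/0.656059 ≈ 11.3137/0.656059 ≈ 17.245

b = 17.24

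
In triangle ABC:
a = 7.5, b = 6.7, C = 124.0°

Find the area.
Two sides and the included angle (SAS): A = ½·a·b·sin(C) = ½·7.5·6.7·sin(124.0°)
sin(124.0°) ≈ 0.829038
A ≈ ½·50.25·0.829038 = 25.125·0.829038 ≈ 20.8296

Area = 20.83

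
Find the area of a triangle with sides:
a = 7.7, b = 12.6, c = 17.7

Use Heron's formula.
s = (7.7 + 12.6 + 17.7)/2 = 38/2 = 19
s − a = 11.3, s − b = 6.4, s − c = 1.3
s(s−a)(s−b)(s−c) = 19·11.3·6.4·1.3 ≈ 1786.3
Area = √1786.3 ≈ 42.2647

Area = 42.26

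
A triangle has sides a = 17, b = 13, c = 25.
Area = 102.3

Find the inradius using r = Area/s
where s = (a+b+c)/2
s = (17 + 13 + 25)/2 = 55/2 = 27.5
r = Area/s = 102.3/27.5 ≈ 3.72

r = 3.72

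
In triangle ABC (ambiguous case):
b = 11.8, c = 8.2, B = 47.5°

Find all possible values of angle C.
b/sin(B) = c/sin(C)  ⇒  sin(C) = c·sin(B)/b = 8.2·sin(47.5°)/11.8
sin(47.5°) ≈ 0.737277
sin(C) ≈ 8.2·0.737277/11.8 ≈ 6.04567/11.8 ≈ 0.512345
Candidate 1: C₁ = arcsin(0.512345) ≈ 30.8202°  →  A = 180° − 47.5° − 30.8202° ≈ 101.68° > 0, valid
Candidate 2: C₂ = 180° − C₁ ≈ 149.18°  →  A = 180° − 47.5° − 149.18° ≈ -16.6798° ≤ 0, not a valid triangle

C = 30.82° (one solution)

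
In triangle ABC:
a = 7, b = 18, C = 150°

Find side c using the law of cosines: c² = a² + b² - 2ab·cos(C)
c² = 7² + 18² − 2·7·18·cos(150°)
cos(150°) ≈ -0.866025
c² ≈ 49 + 324 − 252·(-0.866025) ≈ 373 + 218.238 ≈ 591.238
c ≈ √591.238 ≈ 24.3154

c = 24.32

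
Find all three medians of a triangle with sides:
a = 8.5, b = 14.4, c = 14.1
Median formula: m_a = ½√(2b² + 2c² − a²) (and cyclically). a² = 72.25, b² = 207.36, c² = 198.81.
m_a = ½√(2·207.36 + 2·198.81 − 72.25) = ½√740.09 ≈ ½·27.2046 ≈ 13.6023
m_b = ½√(2·72.25 + 2·198.81 − 207.36) = ½√334.76 ≈ ½·18.2964 ≈ 9.14822
m_c = ½√(2·72.25 + 2·207.36 − 198.81) = ½√360.41 ≈ ½·18.9845 ≈ 9.49223

m_a = 13.6, m_b = 9.148, m_c = 9.492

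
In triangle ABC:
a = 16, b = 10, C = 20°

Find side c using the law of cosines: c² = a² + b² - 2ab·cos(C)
c² = 16² + 10² − 2·16·10·cos(20°)
cos(20°) ≈ 0.939693
c² ≈ 256 + 100 − 320·(0.939693) ≈ 356 − 300.702 ≈ 55.2984
c ≈ √55.2984 ≈ 7.43629

c = 7.436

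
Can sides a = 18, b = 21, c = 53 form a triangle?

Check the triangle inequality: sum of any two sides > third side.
a + b vs c: 18 + 21 = 39 ≤ 53  ✗
a + c vs b: 18 + 53 = 71 > 21  ✓
b + c vs a: 21 + 53 = 74 > 18  ✓

No: 18 + 21 = 39 is not > 53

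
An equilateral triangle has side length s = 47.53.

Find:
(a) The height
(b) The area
(a) The height splits the triangle into two 30-60-90 halves: h = s·√3/2 = 47.53·1.73205/2 ≈ 82.3244/2 ≈ 41.1622
(b) Area = (√3/4)·s² = (√3/4)·47.53² = (√3/4)·2259.1009 ≈ 0.433013·2259.1009 ≈ 978.219

Height = 41.16, Area = 978.2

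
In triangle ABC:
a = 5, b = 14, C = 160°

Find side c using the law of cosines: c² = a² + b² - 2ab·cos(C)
c² = 5² + 14² − 2·5·14·cos(160°)
cos(160°) ≈ -0.939693
c² ≈ 25 + 196 − 140·(-0.939693) ≈ 221 + 131.557 ≈ 352.557
c ≈ √352.557 ≈ 18.7765

c = 18.78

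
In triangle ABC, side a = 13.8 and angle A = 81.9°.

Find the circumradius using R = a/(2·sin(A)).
R = a/(2·sin(A)) = 13.8/(2·sin(81.9°))
sin(81.9°) ≈ 0.990024
R ≈ 13.8/(2·0.990024) = 13.8/1.98005 ≈ 6.96953

R = 6.97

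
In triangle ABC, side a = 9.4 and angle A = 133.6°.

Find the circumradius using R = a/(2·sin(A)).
R = a/(2·sin(A)) = 9.4/(2·sin(133.6°))
sin(133.6°) ≈ 0.724172
R ≈ 9.4/(2·0.724172) = 9.4/1.44834 ≈ 6.49017

R = 6.49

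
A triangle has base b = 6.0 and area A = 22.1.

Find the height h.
A = ½·b·h  ⇒  h = 2A/b = 2·22.1/6.0 = 44.2/6.0 ≈ 7.36667

h = 7.367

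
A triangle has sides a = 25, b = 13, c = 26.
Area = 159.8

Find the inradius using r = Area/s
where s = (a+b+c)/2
s = (25 + 13 + 26)/2 = 64/2 = 32
r = Area/s = 159.8/32 ≈ 4.99375

r = 4.994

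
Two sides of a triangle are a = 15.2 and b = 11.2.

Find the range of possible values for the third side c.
Triangle inequality: |a − b| < c < a + b
|a − b| = |15.2 − 11.2| = 4
a + b = 15.2 + 11.2 = 26.4

4 < c < 26.4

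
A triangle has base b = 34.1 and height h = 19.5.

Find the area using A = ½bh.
A = ½·b·h = ½·34.1·19.5 = ½·664.95 = 332.475

Area = 332.475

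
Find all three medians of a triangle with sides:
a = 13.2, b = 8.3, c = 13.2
Median formula: m_a = ½√(2b² + 2c² − a²) (and cyclically). a² = 174.24, b² = 68.89, c² = 174.24.
m_a = ½√(2·68.89 + 2·174.24 − 174.24) = ½√312.02 ≈ ½·17.6641 ≈ 8.83204
m_b = ½√(2·174.24 + 2·174.24 − 68.89) = ½√628.07 ≈ ½·25.0613 ≈ 12.5307
m_c = ½√(2·174.24 + 2·68.89 − 174.24) = ½√312.02 ≈ ½·17.6641 ≈ 8.83204

m_a = 8.832, m_b = 12.53, m_c = 8.832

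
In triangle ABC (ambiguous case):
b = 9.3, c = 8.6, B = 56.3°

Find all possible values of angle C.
b/sin(B) = c/sin(C)  ⇒  sin(C) = c·sin(B)/b = 8.6·sin(56.3°)/9.3
sin(56.3°) ≈ 0.831954
sin(C) ≈ 8.6·0.831954/9.3 ≈ 7.15481/9.3 ≈ 0.769334
Candidate 1: C₁ = arcsin(0.769334) ≈ 50.2941°  →  A = 180° − 56.3° − 50.2941° ≈ 73.4059° > 0, valid
Candidate 2: C₂ = 180° − C₁ ≈ 129.706°  →  A = 180° − 56.3° − 129.706° ≈ -6.0059° ≤ 0, not a valid triangle

C = 50.29° (one solution)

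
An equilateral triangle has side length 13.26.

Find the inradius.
r = Area/s with s the semi-perimeter.
Area = (√3/4)·13.26² = (√3/4)·175.8276 ≈ 0.433013·175.8276 ≈ 76.1356
s = 3·13.26/2 = 19.89
r ≈ 76.1356/19.89 ≈ 3.82783
(Equivalently r = side/(2√3) = 13.26/3.4641 ≈ 3.82783.)

r = 3.828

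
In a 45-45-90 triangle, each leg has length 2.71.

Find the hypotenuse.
In a 45-45-90 triangle the sides are in ratio 1 : 1 : √2, so hypotenuse = leg·√2.
Hypotenuse = 2.71·√2 ≈ 2.71·1.41421 ≈ 3.83252

Hypotenuse = 2.71√2 = 3.833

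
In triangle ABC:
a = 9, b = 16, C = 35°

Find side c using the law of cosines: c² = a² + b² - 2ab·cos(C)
c² = 9² + 16² − 2·9·16·cos(35°)
cos(35°) ≈ 0.819152
c² ≈ 81 + 256 − 288·(0.819152) ≈ 337 − 235.916 ≈ 101.084
c ≈ √101.084 ≈ 10.0541

c = 10.05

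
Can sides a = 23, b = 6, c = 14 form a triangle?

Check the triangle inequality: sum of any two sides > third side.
a + b vs c: 23 + 6 = 29 > 14  ✓
a + c vs b: 23 + 14 = 37 > 6  ✓
b + c vs a: 6 + 14 = 20 ≤ 23  ✗

No: 6 + 14 = 20 is not > 23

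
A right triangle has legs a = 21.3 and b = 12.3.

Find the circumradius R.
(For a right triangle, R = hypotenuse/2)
Hypotenuse c = √(a² + b²) = √(453.69 + 151.29) = √604.98 ≈ 24.5963
R = c/2 ≈ 24.5963/2 ≈ 12.2982

R = 12.3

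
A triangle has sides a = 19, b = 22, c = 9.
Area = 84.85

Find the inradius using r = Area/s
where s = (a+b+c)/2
s = (19 + 22 + 9)/2 = 50/2 = 25
r = Area/s = 84.85/25 ≈ 3.394

r = 3.394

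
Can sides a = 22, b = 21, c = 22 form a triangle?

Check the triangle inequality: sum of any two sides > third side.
a + b vs c: 22 + 21 = 43 > 22  ✓
a + c vs b: 22 + 22 = 44 > 21  ✓
b + c vs a: 21 + 22 = 43 > 22  ✓

Yes, triangle inequality satisfied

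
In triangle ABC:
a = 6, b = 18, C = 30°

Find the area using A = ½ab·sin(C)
A = ½·a·b·sin(C) = ½·6·18·sin(30°)
sin(30°) ≈ 0.5
A ≈ ½·108·0.5 = 54·0.5 ≈ 27

Area = 27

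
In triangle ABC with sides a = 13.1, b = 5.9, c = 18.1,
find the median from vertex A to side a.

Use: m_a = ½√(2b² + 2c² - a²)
m_a = ½√(2·5.9² + 2·18.1² − 13.1²) = ½√(2·34.81 + 2·327.61 − 171.61) = ½√(69.62 + 655.22 − 171.61) = ½√553.23
√553.23 ≈ 23.5208, so m_a ≈ 11.7604

m_a = 11.76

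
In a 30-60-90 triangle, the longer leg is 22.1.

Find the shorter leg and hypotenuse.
In a 30-60-90 triangle the sides are in ratio 1 : √3 : 2, so short leg = long leg/√3 and hypotenuse = 2·(short leg).
Short leg = 22.1/√3 ≈ 22.1/1.73205 ≈ 12.7594
Hypotenuse = 2·12.7594 ≈ 25.5189

Short leg = 12.76, Hypotenuse = 25.52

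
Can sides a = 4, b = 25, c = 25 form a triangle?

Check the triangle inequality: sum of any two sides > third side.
a + b vs c: 4 + 25 = 29 > 25  ✓
a + c vs b: 4 + 25 = 29 > 25  ✓
b + c vs a: 25 + 25 = 50 > 4  ✓

Yes, triangle inequality satisfied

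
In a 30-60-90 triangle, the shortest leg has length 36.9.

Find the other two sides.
In a 30-60-90 triangle the sides are in ratio 1 : √3 : 2 (short leg : long leg : hypotenuse).
Long leg = 36.9·√3 ≈ 36.9·1.73205 ≈ 63.9127
Hypotenuse = 2·36.9 = 73.8

Long leg = 36.9√3 = 63.91, Hypotenuse = 73.8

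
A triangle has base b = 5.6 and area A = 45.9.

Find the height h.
A = ½·b·h  ⇒  h = 2A/b = 2·45.9/5.6 = 91.8/5.6 ≈ 16.3929

h = 16.39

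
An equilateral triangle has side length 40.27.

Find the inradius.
r = Area/s with s the semi-perimeter.
Area = (√3/4)·40.27² = (√3/4)·1621.6729 ≈ 0.433013·1621.6729 ≈ 702.205
s = 3·40.27/2 = 60.405
r ≈ 702.205/60.405 ≈ 11.6249
(Equivalently r = side/(2√3) = 40.27/3.4641 ≈ 11.6249.)

r = 11.62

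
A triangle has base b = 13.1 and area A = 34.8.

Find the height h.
A = ½·b·h  ⇒  h = 2A/b = 2·34.8/13.1 = 69.6/13.1 ≈ 5.31298

h = 5.313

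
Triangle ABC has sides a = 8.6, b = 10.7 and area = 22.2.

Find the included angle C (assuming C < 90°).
Area = ½·a·b·sin(C)  ⇒  sin(C) = 2·Area/(a·b) = 2·22.2/(8.6·10.7) = 44.4/92.02 ≈ 0.482504
C = arcsin(0.482504) ≈ 28.8491° (taking the acute solution since C < 90°)

C = 28.85°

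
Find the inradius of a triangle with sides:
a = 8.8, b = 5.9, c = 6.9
r = Area/s where s is the semi-perimeter.
s = (8.8 + 5.9 + 6.9)/2 = 21.6/2 = 10.8
Area = √(s(s−a)(s−b)(s−c)) = √(10.8·2·4.9·3.9) ≈ √412.776 ≈ 20.3169
r ≈ 20.3169/10.8 ≈ 1.88119

r = 1.881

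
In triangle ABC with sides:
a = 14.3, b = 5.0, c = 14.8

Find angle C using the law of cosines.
c² = a² + b² − 2ab·cos(C)  ⇒  cos(C) = (a² + b² − c²)/(2ab)
cos(C) = (14.3² + 5.0² − 14.8²)/(2·14.3·5.0) = (204.49 + 25 − 219.04)/143 = 10.45/143 ≈ 0.0730769
C = arccos(0.0730769) ≈ 85.8093°

C = 85.81°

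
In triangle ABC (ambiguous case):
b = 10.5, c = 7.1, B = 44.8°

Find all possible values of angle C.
b/sin(B) = c/sin(C)  ⇒  sin(C) = c·sin(B)/b = 7.1·sin(44.8°)/10.5
sin(44.8°) ≈ 0.704634
sin(C) ≈ 7.1·0.704634/10.5 ≈ 5.0029/10.5 ≈ 0.476467
Candidate 1: C₁ = arcsin(0.476467) ≈ 28.4549°  →  A = 180° − 44.8° − 28.4549° ≈ 106.745° > 0, valid
Candidate 2: C₂ = 180° − C₁ ≈ 151.545°  →  A = 180° − 44.8° − 151.545° ≈ -16.3451° ≤ 0, not a valid triangle

C = 28.45° (one solution)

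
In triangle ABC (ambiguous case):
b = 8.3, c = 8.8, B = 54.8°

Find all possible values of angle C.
b/sin(B) = c/sin(C)  ⇒  sin(C) = c·sin(B)/b = 8.8·sin(54.8°)/8.3
sin(54.8°) ≈ 0.817145
sin(C) ≈ 8.8·0.817145/8.3 ≈ 7.19088/8.3 ≈ 0.86637
Candidate 1: C₁ = arcsin(0.86637) ≈ 60.0396°  →  A = 180° − 54.8° − 60.0396° ≈ 65.1604° > 0, valid
Candidate 2: C₂ = 180° − C₁ ≈ 119.96°  →  A = 180° − 54.8° − 119.96° ≈ 5.23957° > 0, valid

C = 60.04° or C = 120° (two solutions)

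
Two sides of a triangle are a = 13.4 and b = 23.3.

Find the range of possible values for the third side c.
Triangle inequality: |a − b| < c < a + b
|a − b| = |13.4 − 23.3| = 9.9
a + b = 13.4 + 23.3 = 36.7

9.9 < c < 36.7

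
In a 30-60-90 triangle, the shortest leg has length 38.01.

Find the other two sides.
In a 30-60-90 triangle the sides are in ratio 1 : √3 : 2 (short leg : long leg : hypotenuse).
Long leg = 38.01·√3 ≈ 38.01·1.73205 ≈ 65.8353
Hypotenuse = 2·38.01 = 76.02

Long leg = 38.01√3 = 65.84, Hypotenuse = 76.02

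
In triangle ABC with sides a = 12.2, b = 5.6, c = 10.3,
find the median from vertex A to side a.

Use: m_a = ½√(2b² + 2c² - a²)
m_a = ½√(2·5.6² + 2·10.3² − 12.2²) = ½√(2·31.36 + 2·106.09 − 148.84) = ½√(62.72 + 212.18 − 148.84) = ½√126.06
√126.06 ≈ 11.2276, so m_a ≈ 5.61382

m_a = 5.614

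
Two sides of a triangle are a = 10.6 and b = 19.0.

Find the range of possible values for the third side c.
Triangle inequality: |a − b| < c < a + b
|a − b| = |10.6 − 19.0| = 8.4
a + b = 10.6 + 19.0 = 29.6

8.4 < c < 29.6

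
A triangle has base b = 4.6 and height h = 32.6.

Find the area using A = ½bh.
A = ½·b·h = ½·4.6·32.6 = ½·149.96 = 74.98

Area = 74.98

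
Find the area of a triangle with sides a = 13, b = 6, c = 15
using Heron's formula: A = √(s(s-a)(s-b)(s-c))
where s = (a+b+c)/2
s = (13 + 6 + 15)/2 = 34/2 = 17
s − a = 4, s − b = 11, s − c = 2
s(s−a)(s−b)(s−c) = 17·4·11·2 = 1496
Area = √1496 ≈ 38.6782

s = 17.0, Area = 38.68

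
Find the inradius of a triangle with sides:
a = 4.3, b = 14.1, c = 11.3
r = Area/s where s is the semi-perimeter.
s = (4.3 + 14.1 + 11.3)/2 = 29.7/2 = 14.85
Area = √(s(s−a)(s−b)(s−c)) = √(14.85·10.55·0.75·3.55) ≈ √417.127 ≈ 20.4237
r ≈ 20.4237/14.85 ≈ 1.37533

r = 1.375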